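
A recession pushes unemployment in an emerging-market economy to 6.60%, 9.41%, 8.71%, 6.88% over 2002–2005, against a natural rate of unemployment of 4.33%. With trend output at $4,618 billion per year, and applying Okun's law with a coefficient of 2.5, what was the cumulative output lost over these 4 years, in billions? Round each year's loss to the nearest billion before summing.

$1,648 billion

Year 2002: gap = -2.5 × (6.6 - 4.33) = -5.675%, loss ≈ 4618 × 5.675/100 ≈ 262.
Year 2003: gap = -2.5 × (9.41 - 4.33) = -12.7%, loss ≈ 4618 × 12.7/100 ≈ 586.
Year 2004: gap = -2.5 × (8.71 - 4.33) = -10.95%, loss ≈ 4618 × 10.95/100 ≈ 506.
Year 2005: gap = -2.5 × (6.88 - 4.33) = -6.375%, loss ≈ 4618 × 6.375/100 ≈ 294.
Total lost output = 262 + 586 + 506 + 294 = 1648 billion.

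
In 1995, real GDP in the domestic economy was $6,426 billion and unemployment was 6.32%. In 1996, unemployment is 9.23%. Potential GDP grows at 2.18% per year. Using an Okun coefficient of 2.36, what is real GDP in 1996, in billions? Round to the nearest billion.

Δu = 9.23 - 6.32 = 2.91 points.
Okun's law (growth form): g_Y = g_Y* - β × Δu = 2.18 - 2.36 × (2.91) = 2.18 - 6.8676 = -4.6876%.
Real GDP in the next year = 6426 × (1 - 4.6876/100) = 6426 × 0.953124 ≈ 6125 billion.

$6,125 billion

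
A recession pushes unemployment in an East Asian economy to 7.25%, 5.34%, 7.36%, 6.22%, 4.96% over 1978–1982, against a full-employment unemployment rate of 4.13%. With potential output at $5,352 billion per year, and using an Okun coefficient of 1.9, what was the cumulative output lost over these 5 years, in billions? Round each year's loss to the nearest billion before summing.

$1,065 billion

Year 1978: gap = -1.9 × (7.25 - 4.13) = -5.928%, loss ≈ 5352 × 5.928/100 ≈ 317.
Year 1979: gap = -1.9 × (5.34 - 4.13) = -2.299%, loss ≈ 5352 × 2.299/100 ≈ 123.
Year 1980: gap = -1.9 × (7.36 - 4.13) = -6.137%, loss ≈ 5352 × 6.137/100 ≈ 328.
Year 1981: gap = -1.9 × (6.22 - 4.13) = -3.971%, loss ≈ 5352 × 3.971/100 ≈ 213.
Year 1982: gap = -1.9 × (4.96 - 4.13) = -1.577%, loss ≈ 5352 × 1.577/100 ≈ 84.
Total lost output = 317 + 123 + 328 + 213 + 84 = 1065 billion.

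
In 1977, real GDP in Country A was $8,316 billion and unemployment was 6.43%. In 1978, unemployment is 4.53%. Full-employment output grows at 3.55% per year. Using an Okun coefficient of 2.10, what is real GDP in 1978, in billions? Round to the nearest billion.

$8,943 billion

Δu = 4.53 - 6.43 = -1.9 points.
Okun's law (growth form): g_Y = g_Y* - β × Δu = 3.55 - 2.10 × (-1.90) = 3.55 + 3.99 = 7.54%.
Real GDP in the next year = 8316 × (1 + 7.54/100) = 8316 × 1.0754 ≈ 8943 billion.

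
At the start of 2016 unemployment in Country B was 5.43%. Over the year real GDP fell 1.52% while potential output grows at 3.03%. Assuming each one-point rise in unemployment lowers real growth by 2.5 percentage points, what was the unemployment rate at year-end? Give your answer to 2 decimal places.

7.25%

Growth-rate Okun's law: g_Y = g_Y* - β × Δu, so Δu = (g_Y* - g_Y)/β.
Δu = (3.03 + 1.52)/2.5 = 4.55/2.5 = 1.82 percentage points.
Year-end unemployment = 5.43 + 1.82 = 7.25%.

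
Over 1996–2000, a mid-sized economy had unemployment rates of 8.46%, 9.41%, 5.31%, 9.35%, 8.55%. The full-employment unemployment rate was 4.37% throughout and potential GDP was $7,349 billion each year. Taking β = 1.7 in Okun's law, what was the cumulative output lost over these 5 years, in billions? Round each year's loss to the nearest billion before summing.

Year 1996: gap = -1.7 × (8.46 - 4.37) = -6.953%, loss ≈ 7349 × 6.953/100 ≈ 511.
Year 1997: gap = -1.7 × (9.41 - 4.37) = -8.568%, loss ≈ 7349 × 8.568/100 ≈ 630.
Year 1998: gap = -1.7 × (5.31 - 4.37) = -1.598%, loss ≈ 7349 × 1.598/100 ≈ 117.
Year 1999: gap = -1.7 × (9.35 - 4.37) = -8.466%, loss ≈ 7349 × 8.466/100 ≈ 622.
Year 2000: gap = -1.7 × (8.55 - 4.37) = -7.106%, loss ≈ 7349 × 7.106/100 ≈ 522.
Total lost output = 511 + 630 + 117 + 622 + 522 = 2402 billion.

$2,402 billion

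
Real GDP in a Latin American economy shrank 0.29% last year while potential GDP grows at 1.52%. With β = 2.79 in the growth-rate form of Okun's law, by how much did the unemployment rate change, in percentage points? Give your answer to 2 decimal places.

0.65 percentage points

Growth-rate Okun's law: g_Y = g_Y* - β × Δu, so Δu = (g_Y* - g_Y)/β.
Δu = (1.52 + 0.29)/2.79 = 1.81/2.79 = 0.65 percentage points.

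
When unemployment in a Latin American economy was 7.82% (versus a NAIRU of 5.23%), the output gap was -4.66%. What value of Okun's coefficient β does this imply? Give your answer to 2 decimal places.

β ≈ 1.80

Okun's law: output gap = -β × (u - u*).
-4.66 = -β × (7.82 - 5.23) = -β × 2.59, so β = 4.66/2.59 = 1.80.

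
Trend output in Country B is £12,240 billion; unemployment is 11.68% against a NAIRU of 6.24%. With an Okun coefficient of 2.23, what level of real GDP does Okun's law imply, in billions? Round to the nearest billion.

£10,755 billion

Unemployment gap = 11.68 - 6.24 = 5.44 points, so the output gap is -2.23 × 5.44 = -12.1312%.
Actual GDP = 12240 × (1 - 12.1312/100) = 12240 × 0.878688 ≈ 10755 billion.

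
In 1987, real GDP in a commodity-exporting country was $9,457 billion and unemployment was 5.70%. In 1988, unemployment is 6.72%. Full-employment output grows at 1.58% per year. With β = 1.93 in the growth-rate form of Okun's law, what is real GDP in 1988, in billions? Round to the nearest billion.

Δu = 6.72 - 5.7 = 1.02 points.
Okun's law (growth form): g_Y = g_Y* - β × Δu = 1.58 - 1.93 × (1.02) = 1.58 - 1.9686 = -0.3886%.
Real GDP in the next year = 9457 × (1 - 0.3886/100) = 9457 × 0.996114 ≈ 9420 billion.

$9,420 billion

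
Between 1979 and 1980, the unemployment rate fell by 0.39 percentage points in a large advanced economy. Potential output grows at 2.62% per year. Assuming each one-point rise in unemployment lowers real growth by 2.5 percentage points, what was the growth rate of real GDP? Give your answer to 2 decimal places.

3.60%

Growth-rate Okun's law: g_Y = g_Y* - β × Δu.
g_Y = 2.62 - 2.5 × (-0.39) = 2.62 + 0.975 = 3.595%, i.e. 3.60% to 2 d.p.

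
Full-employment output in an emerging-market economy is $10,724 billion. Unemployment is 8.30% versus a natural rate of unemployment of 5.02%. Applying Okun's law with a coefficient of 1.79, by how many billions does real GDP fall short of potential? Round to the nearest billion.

Output gap = -1.79 × (8.3 - 5.02) = -1.79 × 3.28 = -5.8712%.
Actual GDP ≈ 10724 × 0.941288 ≈ 10094 billion, so the shortfall is 10724 - 10094 = 630 billion.

$630 billion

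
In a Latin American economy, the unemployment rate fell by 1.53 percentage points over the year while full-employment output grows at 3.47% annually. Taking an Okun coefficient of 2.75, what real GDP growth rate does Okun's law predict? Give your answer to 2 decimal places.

7.68%

Growth-rate Okun's law: g_Y = g_Y* - β × Δu.
g_Y = 3.47 - 2.75 × (-1.53) = 3.47 + 4.2075 = 7.6775%, i.e. 7.68% to 2 d.p.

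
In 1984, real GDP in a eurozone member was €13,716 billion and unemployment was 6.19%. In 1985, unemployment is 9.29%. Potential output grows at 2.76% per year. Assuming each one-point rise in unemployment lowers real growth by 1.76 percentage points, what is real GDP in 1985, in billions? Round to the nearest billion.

€13,346 billion

Δu = 9.29 - 6.19 = 3.1 points.
Okun's law (growth form): g_Y = g_Y* - β × Δu = 2.76 - 1.76 × (3.10) = 2.76 - 5.456 = -2.696%.
Real GDP in the next year = 13716 × (1 - 2.696/100) = 13716 × 0.97304 ≈ 13346 billion.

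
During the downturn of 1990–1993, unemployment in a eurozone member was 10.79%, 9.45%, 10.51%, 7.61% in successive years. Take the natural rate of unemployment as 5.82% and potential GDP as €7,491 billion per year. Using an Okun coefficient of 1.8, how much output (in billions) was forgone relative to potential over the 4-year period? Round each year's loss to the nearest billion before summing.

Year 1990: gap = -1.8 × (10.79 - 5.82) = -8.946%, loss ≈ 7491 × 8.946/100 ≈ 670.
Year 1991: gap = -1.8 × (9.45 - 5.82) = -6.534%, loss ≈ 7491 × 6.534/100 ≈ 489.
Year 1992: gap = -1.8 × (10.51 - 5.82) = -8.442%, loss ≈ 7491 × 8.442/100 ≈ 632.
Year 1993: gap = -1.8 × (7.61 - 5.82) = -3.222%, loss ≈ 7491 × 3.222/100 ≈ 241.
Total lost output = 670 + 489 + 632 + 241 = 2032 billion.

€2,032 billion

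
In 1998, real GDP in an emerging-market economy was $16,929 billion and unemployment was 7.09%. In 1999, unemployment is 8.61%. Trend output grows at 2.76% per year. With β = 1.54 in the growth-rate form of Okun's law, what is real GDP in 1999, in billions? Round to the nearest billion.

$17,000 billion

Δu = 8.61 - 7.09 = 1.52 points.
Okun's law (growth form): g_Y = g_Y* - β × Δu = 2.76 - 1.54 × (1.52) = 2.76 - 2.3408 = 0.4192%.
Real GDP in the next year = 16929 × (1 + 0.4192/100) = 16929 × 1.004192 ≈ 17000 billion.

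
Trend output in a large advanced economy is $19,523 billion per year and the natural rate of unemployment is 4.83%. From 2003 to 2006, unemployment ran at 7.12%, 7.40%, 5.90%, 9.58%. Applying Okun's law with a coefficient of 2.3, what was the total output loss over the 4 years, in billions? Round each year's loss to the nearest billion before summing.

$4,795 billion

Year 2003: gap = -2.3 × (7.12 - 4.83) = -5.267%, loss ≈ 19523 × 5.267/100 ≈ 1028.
Year 2004: gap = -2.3 × (7.4 - 4.83) = -5.911%, loss ≈ 19523 × 5.911/100 ≈ 1154.
Year 2005: gap = -2.3 × (5.9 - 4.83) = -2.461%, loss ≈ 19523 × 2.461/100 ≈ 480.
Year 2006: gap = -2.3 × (9.58 - 4.83) = -10.925%, loss ≈ 19523 × 10.925/100 ≈ 2133.
Total lost output = 1028 + 1154 + 480 + 2133 = 4795 billion.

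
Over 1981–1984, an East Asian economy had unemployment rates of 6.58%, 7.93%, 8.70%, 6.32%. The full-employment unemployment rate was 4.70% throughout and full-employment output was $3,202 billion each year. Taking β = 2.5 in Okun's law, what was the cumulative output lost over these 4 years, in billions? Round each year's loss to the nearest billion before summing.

$859 billion

Year 1981: gap = -2.5 × (6.58 - 4.7) = -4.7%, loss ≈ 3202 × 4.7/100 ≈ 150.
Year 1982: gap = -2.5 × (7.93 - 4.7) = -8.075%, loss ≈ 3202 × 8.075/100 ≈ 259.
Year 1983: gap = -2.5 × (8.7 - 4.7) = -10%, loss ≈ 3202 × 10/100 ≈ 320.
Year 1984: gap = -2.5 × (6.32 - 4.7) = -4.05%, loss ≈ 3202 × 4.05/100 ≈ 130.
Total lost output = 150 + 259 + 320 + 130 = 859 billion.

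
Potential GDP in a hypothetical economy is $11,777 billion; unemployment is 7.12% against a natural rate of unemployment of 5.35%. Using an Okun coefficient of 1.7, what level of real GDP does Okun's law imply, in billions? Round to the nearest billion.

Unemployment gap = 7.12 - 5.35 = 1.77 points, so the output gap is -1.7 × 1.77 = -3.009%.
Actual GDP = 11777 × (1 - 3.009/100) = 11777 × 0.96991 ≈ 11423 billion.

$11,423 billion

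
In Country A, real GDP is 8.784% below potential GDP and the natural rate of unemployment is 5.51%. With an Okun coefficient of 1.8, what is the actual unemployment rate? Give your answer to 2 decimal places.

From Okun's law, u - u* = -(output gap)/β = -(-8.784)/1.8 = 4.88 points.
So u = 5.51 + 4.88 = 10.39%.

10.39%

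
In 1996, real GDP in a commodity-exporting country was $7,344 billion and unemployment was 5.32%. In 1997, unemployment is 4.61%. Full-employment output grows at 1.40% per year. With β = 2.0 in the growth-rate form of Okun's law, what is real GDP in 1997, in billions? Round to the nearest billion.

Δu = 4.61 - 5.32 = -0.71 points.
Okun's law (growth form): g_Y = g_Y* - β × Δu = 1.40 - 2.0 × (-0.71) = 1.4 + 1.42 = 2.82%.
Real GDP in the next year = 7344 × (1 + 2.82/100) = 7344 × 1.0282 ≈ 7551 billion.

$7,551 billion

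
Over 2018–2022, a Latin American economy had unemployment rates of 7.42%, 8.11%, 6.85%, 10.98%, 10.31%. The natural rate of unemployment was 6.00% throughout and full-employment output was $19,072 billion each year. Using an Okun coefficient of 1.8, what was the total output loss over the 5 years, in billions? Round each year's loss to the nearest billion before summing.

Year 2018: gap = -1.8 × (7.42 - 6) = -2.556%, loss ≈ 19072 × 2.556/100 ≈ 487.
Year 2019: gap = -1.8 × (8.11 - 6) = -3.798%, loss ≈ 19072 × 3.798/100 ≈ 724.
Year 2020: gap = -1.8 × (6.85 - 6) = -1.53%, loss ≈ 19072 × 1.53/100 ≈ 292.
Year 2021: gap = -1.8 × (10.98 - 6) = -8.964%, loss ≈ 19072 × 8.964/100 ≈ 1710.
Year 2022: gap = -1.8 × (10.31 - 6) = -7.758%, loss ≈ 19072 × 7.758/100 ≈ 1480.
Total lost output = 487 + 724 + 292 + 1710 + 1480 = 4693 billion.

$4,693 billion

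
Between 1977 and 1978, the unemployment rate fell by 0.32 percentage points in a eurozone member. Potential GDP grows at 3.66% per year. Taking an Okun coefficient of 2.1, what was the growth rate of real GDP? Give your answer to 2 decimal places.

Growth-rate Okun's law: g_Y = g_Y* - β × Δu.
g_Y = 3.66 - 2.1 × (-0.32) = 3.66 + 0.672 = 4.332%, i.e. 4.33% to 2 d.p.

4.33%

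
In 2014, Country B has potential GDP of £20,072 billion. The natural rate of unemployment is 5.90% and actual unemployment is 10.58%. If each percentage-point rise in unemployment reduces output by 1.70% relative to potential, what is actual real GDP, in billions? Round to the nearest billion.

Unemployment gap = 10.58 - 5.9 = 4.68 points, so the output gap is -1.7 × 4.68 = -7.956%.
Actual GDP = 20072 × (1 - 7.956/100) = 20072 × 0.92044 ≈ 18475 billion.

£18,475 billion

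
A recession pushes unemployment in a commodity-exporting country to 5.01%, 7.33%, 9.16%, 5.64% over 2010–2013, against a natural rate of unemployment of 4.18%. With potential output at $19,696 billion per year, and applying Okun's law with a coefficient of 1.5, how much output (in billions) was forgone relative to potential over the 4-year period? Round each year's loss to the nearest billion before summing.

$3,078 billion

Year 2010: gap = -1.5 × (5.01 - 4.18) = -1.245%, loss ≈ 19696 × 1.245/100 ≈ 245.
Year 2011: gap = -1.5 × (7.33 - 4.18) = -4.725%, loss ≈ 19696 × 4.725/100 ≈ 931.
Year 2012: gap = -1.5 × (9.16 - 4.18) = -7.47%, loss ≈ 19696 × 7.47/100 ≈ 1471.
Year 2013: gap = -1.5 × (5.64 - 4.18) = -2.19%, loss ≈ 19696 × 2.19/100 ≈ 431.
Total lost output = 245 + 931 + 1471 + 431 = 3078 billion.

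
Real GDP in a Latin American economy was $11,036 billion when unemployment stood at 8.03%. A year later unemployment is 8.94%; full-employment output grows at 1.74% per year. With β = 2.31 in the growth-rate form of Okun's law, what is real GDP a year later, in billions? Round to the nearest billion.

$10,996 billion

Δu = 8.94 - 8.03 = 0.91 points.
Okun's law (growth form): g_Y = g_Y* - β × Δu = 1.74 - 2.31 × (0.91) = 1.74 - 2.1021 = -0.3621%.
Real GDP in the next year = 11036 × (1 - 0.3621/100) = 11036 × 0.996379 ≈ 10996 billion.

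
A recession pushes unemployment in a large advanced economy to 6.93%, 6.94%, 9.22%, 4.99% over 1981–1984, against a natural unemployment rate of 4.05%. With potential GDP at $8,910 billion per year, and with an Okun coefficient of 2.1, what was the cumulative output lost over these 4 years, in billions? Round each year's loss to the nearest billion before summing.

$2,223 billion

Year 1981: gap = -2.1 × (6.93 - 4.05) = -6.048%, loss ≈ 8910 × 6.048/100 ≈ 539.
Year 1982: gap = -2.1 × (6.94 - 4.05) = -6.069%, loss ≈ 8910 × 6.069/100 ≈ 541.
Year 1983: gap = -2.1 × (9.22 - 4.05) = -10.857%, loss ≈ 8910 × 10.857/100 ≈ 967.
Year 1984: gap = -2.1 × (4.99 - 4.05) = -1.974%, loss ≈ 8910 × 1.974/100 ≈ 176.
Total lost output = 539 + 541 + 967 + 176 = 2223 billion.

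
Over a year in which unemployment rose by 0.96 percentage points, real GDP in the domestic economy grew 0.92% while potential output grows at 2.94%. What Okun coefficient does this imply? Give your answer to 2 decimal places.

β ≈ 2.10

Growth form: g_Y = g_Y* - β × Δu, so β = (g_Y* - g_Y)/Δu.
β = (2.94 - 0.92)/0.96 = 2.02/0.96 = 2.10.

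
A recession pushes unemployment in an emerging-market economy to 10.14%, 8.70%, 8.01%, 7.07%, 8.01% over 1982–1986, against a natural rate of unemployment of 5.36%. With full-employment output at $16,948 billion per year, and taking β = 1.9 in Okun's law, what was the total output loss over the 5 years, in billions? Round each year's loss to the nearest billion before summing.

$4,872 billion

Year 1982: gap = -1.9 × (10.14 - 5.36) = -9.082%, loss ≈ 16948 × 9.082/100 ≈ 1539.
Year 1983: gap = -1.9 × (8.7 - 5.36) = -6.346%, loss ≈ 16948 × 6.346/100 ≈ 1076.
Year 1984: gap = -1.9 × (8.01 - 5.36) = -5.035%, loss ≈ 16948 × 5.035/100 ≈ 853.
Year 1985: gap = -1.9 × (7.07 - 5.36) = -3.249%, loss ≈ 16948 × 3.249/100 ≈ 551.
Year 1986: gap = -1.9 × (8.01 - 5.36) = -5.035%, loss ≈ 16948 × 5.035/100 ≈ 853.
Total lost output = 1539 + 1076 + 853 + 551 + 853 = 4872 billion.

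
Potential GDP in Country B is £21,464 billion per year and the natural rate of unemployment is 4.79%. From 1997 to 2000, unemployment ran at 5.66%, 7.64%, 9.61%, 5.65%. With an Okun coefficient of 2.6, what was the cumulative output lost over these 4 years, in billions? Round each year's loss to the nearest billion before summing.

Year 1997: gap = -2.6 × (5.66 - 4.79) = -2.262%, loss ≈ 21464 × 2.262/100 ≈ 486.
Year 1998: gap = -2.6 × (7.64 - 4.79) = -7.41%, loss ≈ 21464 × 7.41/100 ≈ 1590.
Year 1999: gap = -2.6 × (9.61 - 4.79) = -12.532%, loss ≈ 21464 × 12.532/100 ≈ 2690.
Year 2000: gap = -2.6 × (5.65 - 4.79) = -2.236%, loss ≈ 21464 × 2.236/100 ≈ 480.
Total lost output = 486 + 1590 + 2690 + 480 = 5246 billion.

£5,246 billion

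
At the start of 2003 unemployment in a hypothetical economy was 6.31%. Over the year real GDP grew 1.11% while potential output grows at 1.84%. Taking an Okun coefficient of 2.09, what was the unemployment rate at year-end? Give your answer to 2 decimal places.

Growth-rate Okun's law: g_Y = g_Y* - β × Δu, so Δu = (g_Y* - g_Y)/β.
Δu = (1.84 - 1.11)/2.09 = 0.73/2.09 = 0.35 percentage points.
Year-end unemployment = 6.31 + 0.35 = 6.66%.

6.66%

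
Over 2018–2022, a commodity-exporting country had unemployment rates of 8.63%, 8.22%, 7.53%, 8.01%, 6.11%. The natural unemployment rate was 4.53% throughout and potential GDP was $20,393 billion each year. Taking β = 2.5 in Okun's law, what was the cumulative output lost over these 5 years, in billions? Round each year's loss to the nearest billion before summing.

Year 2018: gap = -2.5 × (8.63 - 4.53) = -10.25%, loss ≈ 20393 × 10.25/100 ≈ 2090.
Year 2019: gap = -2.5 × (8.22 - 4.53) = -9.225%, loss ≈ 20393 × 9.225/100 ≈ 1881.
Year 2020: gap = -2.5 × (7.53 - 4.53) = -7.5%, loss ≈ 20393 × 7.5/100 ≈ 1529.
Year 2021: gap = -2.5 × (8.01 - 4.53) = -8.7%, loss ≈ 20393 × 8.7/100 ≈ 1774.
Year 2022: gap = -2.5 × (6.11 - 4.53) = -3.95%, loss ≈ 20393 × 3.95/100 ≈ 806.
Total lost output = 2090 + 1881 + 1529 + 1774 + 806 = 8080 billion.

$8,080 billion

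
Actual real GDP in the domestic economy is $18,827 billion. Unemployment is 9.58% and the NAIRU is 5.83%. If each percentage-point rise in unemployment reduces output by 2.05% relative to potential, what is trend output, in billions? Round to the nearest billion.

Unemployment gap = 9.58 - 5.83 = 3.75 points, so output gap = -2.05 × 3.75 = -7.6875%.
Since Y = Y* × (1 + gap/100), Y* = 18827/0.923125 ≈ 20395 billion.

$20,395 billion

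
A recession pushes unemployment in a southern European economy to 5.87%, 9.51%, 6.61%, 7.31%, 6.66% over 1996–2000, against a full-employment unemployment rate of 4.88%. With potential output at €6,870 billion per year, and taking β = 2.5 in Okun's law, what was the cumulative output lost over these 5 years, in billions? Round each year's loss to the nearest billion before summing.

€1,985 billion

Year 1996: gap = -2.5 × (5.87 - 4.88) = -2.475%, loss ≈ 6870 × 2.475/100 ≈ 170.
Year 1997: gap = -2.5 × (9.51 - 4.88) = -11.575%, loss ≈ 6870 × 11.575/100 ≈ 795.
Year 1998: gap = -2.5 × (6.61 - 4.88) = -4.325%, loss ≈ 6870 × 4.325/100 ≈ 297.
Year 1999: gap = -2.5 × (7.31 - 4.88) = -6.075%, loss ≈ 6870 × 6.075/100 ≈ 417.
Year 2000: gap = -2.5 × (6.66 - 4.88) = -4.45%, loss ≈ 6870 × 4.45/100 ≈ 306.
Total lost output = 170 + 795 + 297 + 417 + 306 = 1985 billion.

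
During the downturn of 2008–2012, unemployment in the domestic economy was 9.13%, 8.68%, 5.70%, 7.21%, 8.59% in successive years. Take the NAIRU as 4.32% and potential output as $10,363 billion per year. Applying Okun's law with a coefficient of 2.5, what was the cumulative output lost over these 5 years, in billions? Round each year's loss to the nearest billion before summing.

Year 2008: gap = -2.5 × (9.13 - 4.32) = -12.025%, loss ≈ 10363 × 12.025/100 ≈ 1246.
Year 2009: gap = -2.5 × (8.68 - 4.32) = -10.9%, loss ≈ 10363 × 10.9/100 ≈ 1130.
Year 2010: gap = -2.5 × (5.7 - 4.32) = -3.45%, loss ≈ 10363 × 3.45/100 ≈ 358.
Year 2011: gap = -2.5 × (7.21 - 4.32) = -7.225%, loss ≈ 10363 × 7.225/100 ≈ 749.
Year 2012: gap = -2.5 × (8.59 - 4.32) = -10.675%, loss ≈ 10363 × 10.675/100 ≈ 1106.
Total lost output = 1246 + 1130 + 358 + 749 + 1106 = 4589 billion.

$4,589 billion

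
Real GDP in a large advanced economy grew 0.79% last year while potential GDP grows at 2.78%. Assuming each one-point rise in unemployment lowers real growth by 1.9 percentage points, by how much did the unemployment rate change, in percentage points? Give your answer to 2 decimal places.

1.05 percentage points

Growth-rate Okun's law: g_Y = g_Y* - β × Δu, so Δu = (g_Y* - g_Y)/β.
Δu = (2.78 - 0.79)/1.9 = 1.99/1.9 = 1.05 percentage points.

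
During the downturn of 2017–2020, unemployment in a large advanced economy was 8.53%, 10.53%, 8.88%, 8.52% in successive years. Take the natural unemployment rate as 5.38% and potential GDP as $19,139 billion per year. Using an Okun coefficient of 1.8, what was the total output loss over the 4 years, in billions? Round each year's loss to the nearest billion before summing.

$5,147 billion

Year 2017: gap = -1.8 × (8.53 - 5.38) = -5.67%, loss ≈ 19139 × 5.67/100 ≈ 1085.
Year 2018: gap = -1.8 × (10.53 - 5.38) = -9.27%, loss ≈ 19139 × 9.27/100 ≈ 1774.
Year 2019: gap = -1.8 × (8.88 - 5.38) = -6.3%, loss ≈ 19139 × 6.3/100 ≈ 1206.
Year 2020: gap = -1.8 × (8.52 - 5.38) = -5.652%, loss ≈ 19139 × 5.652/100 ≈ 1082.
Total lost output = 1085 + 1774 + 1206 + 1082 = 5147 billion.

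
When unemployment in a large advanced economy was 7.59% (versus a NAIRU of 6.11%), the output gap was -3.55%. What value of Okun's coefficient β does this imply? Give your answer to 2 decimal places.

Okun's law: output gap = -β × (u - u*).
-3.55 = -β × (7.59 - 6.11) = -β × 1.48, so β = 3.55/1.48 = 2.40.

β ≈ 2.40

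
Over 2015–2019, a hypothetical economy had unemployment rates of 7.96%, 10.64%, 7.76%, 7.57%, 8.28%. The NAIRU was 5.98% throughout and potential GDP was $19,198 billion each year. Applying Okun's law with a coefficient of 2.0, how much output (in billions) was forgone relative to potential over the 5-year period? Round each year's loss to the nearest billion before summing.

$4,725 billion

Year 2015: gap = -2.0 × (7.96 - 5.98) = -3.96%, loss ≈ 19198 × 3.96/100 ≈ 760.
Year 2016: gap = -2.0 × (10.64 - 5.98) = -9.32%, loss ≈ 19198 × 9.32/100 ≈ 1789.
Year 2017: gap = -2.0 × (7.76 - 5.98) = -3.56%, loss ≈ 19198 × 3.56/100 ≈ 683.
Year 2018: gap = -2.0 × (7.57 - 5.98) = -3.18%, loss ≈ 19198 × 3.18/100 ≈ 610.
Year 2019: gap = -2.0 × (8.28 - 5.98) = -4.6%, loss ≈ 19198 × 4.6/100 ≈ 883.
Total lost output = 760 + 1789 + 683 + 610 + 883 = 4725 billion.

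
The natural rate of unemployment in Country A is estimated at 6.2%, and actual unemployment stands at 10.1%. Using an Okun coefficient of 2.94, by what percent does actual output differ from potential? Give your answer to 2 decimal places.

The unemployment gap is 10.1 - 6.2 = 3.9 percentage points.
Okun's law gives an output gap of -2.94 × 3.9 = -11.466%, i.e. 11.47% below potential.

-11.47%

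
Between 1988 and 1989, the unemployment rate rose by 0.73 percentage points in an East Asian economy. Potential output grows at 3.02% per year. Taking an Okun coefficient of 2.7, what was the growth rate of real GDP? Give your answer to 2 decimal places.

Growth-rate Okun's law: g_Y = g_Y* - β × Δu.
g_Y = 3.02 - 2.7 × (0.73) = 3.02 - 1.971 = 1.049%, i.e. 1.05% to 2 d.p.

1.05%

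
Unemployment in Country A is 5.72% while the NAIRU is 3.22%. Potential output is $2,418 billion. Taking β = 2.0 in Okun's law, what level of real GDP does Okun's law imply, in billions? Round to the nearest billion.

Unemployment gap = 5.72 - 3.22 = 2.5 points, so the output gap is -2 × 2.5 = -5%.
Actual GDP = 2418 × (1 - 5/100) = 2418 × 0.95 ≈ 2297 billion.

$2,297 billion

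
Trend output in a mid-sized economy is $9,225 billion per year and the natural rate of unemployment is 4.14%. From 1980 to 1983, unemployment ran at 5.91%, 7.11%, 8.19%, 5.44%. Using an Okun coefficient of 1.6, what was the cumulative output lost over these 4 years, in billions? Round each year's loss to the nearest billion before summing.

$1,489 billion

Year 1980: gap = -1.6 × (5.91 - 4.14) = -2.832%, loss ≈ 9225 × 2.832/100 ≈ 261.
Year 1981: gap = -1.6 × (7.11 - 4.14) = -4.752%, loss ≈ 9225 × 4.752/100 ≈ 438.
Year 1982: gap = -1.6 × (8.19 - 4.14) = -6.48%, loss ≈ 9225 × 6.48/100 ≈ 598.
Year 1983: gap = -1.6 × (5.44 - 4.14) = -2.08%, loss ≈ 9225 × 2.08/100 ≈ 192.
Total lost output = 261 + 438 + 598 + 192 = 1489 billion.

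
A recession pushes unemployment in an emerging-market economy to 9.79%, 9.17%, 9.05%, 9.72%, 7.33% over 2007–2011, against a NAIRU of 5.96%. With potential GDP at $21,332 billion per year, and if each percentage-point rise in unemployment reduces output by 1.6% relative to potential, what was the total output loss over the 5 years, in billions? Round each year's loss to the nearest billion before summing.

Year 2007: gap = -1.6 × (9.79 - 5.96) = -6.128%, loss ≈ 21332 × 6.128/100 ≈ 1307.
Year 2008: gap = -1.6 × (9.17 - 5.96) = -5.136%, loss ≈ 21332 × 5.136/100 ≈ 1096.
Year 2009: gap = -1.6 × (9.05 - 5.96) = -4.944%, loss ≈ 21332 × 4.944/100 ≈ 1055.
Year 2010: gap = -1.6 × (9.72 - 5.96) = -6.016%, loss ≈ 21332 × 6.016/100 ≈ 1283.
Year 2011: gap = -1.6 × (7.33 - 5.96) = -2.192%, loss ≈ 21332 × 2.192/100 ≈ 468.
Total lost output = 1307 + 1096 + 1055 + 1283 + 468 = 5209 billion.

$5,209 billion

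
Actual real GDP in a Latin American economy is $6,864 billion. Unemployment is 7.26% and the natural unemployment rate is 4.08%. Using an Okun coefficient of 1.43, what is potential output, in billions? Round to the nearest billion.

Unemployment gap = 7.26 - 4.08 = 3.18 points, so output gap = -1.43 × 3.18 = -4.5474%.
Since Y = Y* × (1 + gap/100), Y* = 6864/0.954526 ≈ 7191 billion.

$7,191 billion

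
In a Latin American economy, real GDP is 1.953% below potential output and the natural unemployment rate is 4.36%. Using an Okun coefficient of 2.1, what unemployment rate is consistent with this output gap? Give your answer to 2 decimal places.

From Okun's law, u - u* = -(output gap)/β = -(-1.953)/2.1 = 0.93 points.
So u = 4.36 + 0.93 = 5.29%.

5.29%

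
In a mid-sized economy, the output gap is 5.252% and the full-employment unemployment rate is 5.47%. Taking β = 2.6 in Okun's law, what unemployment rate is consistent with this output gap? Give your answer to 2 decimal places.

From Okun's law, u - u* = -(output gap)/β = -(5.252)/2.6 = -2.02 points.
So u = 5.47 - 2.02 = 3.45%.

3.45%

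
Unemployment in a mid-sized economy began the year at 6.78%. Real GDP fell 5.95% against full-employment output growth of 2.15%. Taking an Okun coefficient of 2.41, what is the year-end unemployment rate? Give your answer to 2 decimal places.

Growth-rate Okun's law: g_Y = g_Y* - β × Δu, so Δu = (g_Y* - g_Y)/β.
Δu = (2.15 + 5.95)/2.41 = 8.1/2.41 = 3.36 percentage points.
Year-end unemployment = 6.78 + 3.36 = 10.14%.

10.14%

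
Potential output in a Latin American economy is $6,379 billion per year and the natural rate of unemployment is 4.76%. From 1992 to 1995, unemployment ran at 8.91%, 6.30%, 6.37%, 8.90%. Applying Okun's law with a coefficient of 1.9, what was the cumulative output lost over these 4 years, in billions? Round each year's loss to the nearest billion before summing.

$1,387 billion

Year 1992: gap = -1.9 × (8.91 - 4.76) = -7.885%, loss ≈ 6379 × 7.885/100 ≈ 503.
Year 1993: gap = -1.9 × (6.3 - 4.76) = -2.926%, loss ≈ 6379 × 2.926/100 ≈ 187.
Year 1994: gap = -1.9 × (6.37 - 4.76) = -3.059%, loss ≈ 6379 × 3.059/100 ≈ 195.
Year 1995: gap = -1.9 × (8.9 - 4.76) = -7.866%, loss ≈ 6379 × 7.866/100 ≈ 502.
Total lost output = 503 + 187 + 195 + 502 = 1387 billion.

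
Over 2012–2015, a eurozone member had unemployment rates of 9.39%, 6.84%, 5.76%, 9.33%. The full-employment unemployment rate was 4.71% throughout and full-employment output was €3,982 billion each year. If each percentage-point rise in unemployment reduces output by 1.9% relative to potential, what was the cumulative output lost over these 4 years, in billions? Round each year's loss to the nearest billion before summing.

€944 billion

Year 2012: gap = -1.9 × (9.39 - 4.71) = -8.892%, loss ≈ 3982 × 8.892/100 ≈ 354.
Year 2013: gap = -1.9 × (6.84 - 4.71) = -4.047%, loss ≈ 3982 × 4.047/100 ≈ 161.
Year 2014: gap = -1.9 × (5.76 - 4.71) = -1.995%, loss ≈ 3982 × 1.995/100 ≈ 79.
Year 2015: gap = -1.9 × (9.33 - 4.71) = -8.778%, loss ≈ 3982 × 8.778/100 ≈ 350.
Total lost output = 354 + 161 + 79 + 350 = 944 billion.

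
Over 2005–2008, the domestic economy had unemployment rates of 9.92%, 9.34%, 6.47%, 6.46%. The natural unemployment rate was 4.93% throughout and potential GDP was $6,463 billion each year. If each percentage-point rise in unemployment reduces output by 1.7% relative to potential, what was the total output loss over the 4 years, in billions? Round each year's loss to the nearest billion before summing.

Year 2005: gap = -1.7 × (9.92 - 4.93) = -8.483%, loss ≈ 6463 × 8.483/100 ≈ 548.
Year 2006: gap = -1.7 × (9.34 - 4.93) = -7.497%, loss ≈ 6463 × 7.497/100 ≈ 485.
Year 2007: gap = -1.7 × (6.47 - 4.93) = -2.618%, loss ≈ 6463 × 2.618/100 ≈ 169.
Year 2008: gap = -1.7 × (6.46 - 4.93) = -2.601%, loss ≈ 6463 × 2.601/100 ≈ 168.
Total lost output = 548 + 485 + 169 + 168 = 1370 billion.

$1,370 billion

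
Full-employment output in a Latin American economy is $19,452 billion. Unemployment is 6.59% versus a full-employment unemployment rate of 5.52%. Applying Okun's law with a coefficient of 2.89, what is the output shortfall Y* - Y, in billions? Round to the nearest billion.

$602 billion

Output gap = -2.89 × (6.59 - 5.52) = -2.89 × 1.07 = -3.0923%.
Actual GDP ≈ 19452 × 0.969077 ≈ 18850 billion, so the shortfall is 19452 - 18850 = 602 billion.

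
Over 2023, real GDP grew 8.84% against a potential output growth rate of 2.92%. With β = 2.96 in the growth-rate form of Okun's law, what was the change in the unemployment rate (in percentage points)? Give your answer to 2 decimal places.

-2.00 percentage points

Growth-rate Okun's law: g_Y = g_Y* - β × Δu, so Δu = (g_Y* - g_Y)/β.
Δu = (2.92 - 8.84)/2.96 = -5.92/2.96 = -2.00 percentage points.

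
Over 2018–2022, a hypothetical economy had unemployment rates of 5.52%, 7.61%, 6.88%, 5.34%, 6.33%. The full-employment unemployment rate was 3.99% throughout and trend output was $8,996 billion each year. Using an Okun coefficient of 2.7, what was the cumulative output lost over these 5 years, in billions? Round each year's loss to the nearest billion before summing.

$2,849 billion

Year 2018: gap = -2.7 × (5.52 - 3.99) = -4.131%, loss ≈ 8996 × 4.131/100 ≈ 372.
Year 2019: gap = -2.7 × (7.61 - 3.99) = -9.774%, loss ≈ 8996 × 9.774/100 ≈ 879.
Year 2020: gap = -2.7 × (6.88 - 3.99) = -7.803%, loss ≈ 8996 × 7.803/100 ≈ 702.
Year 2021: gap = -2.7 × (5.34 - 3.99) = -3.645%, loss ≈ 8996 × 3.645/100 ≈ 328.
Year 2022: gap = -2.7 × (6.33 - 3.99) = -6.318%, loss ≈ 8996 × 6.318/100 ≈ 568.
Total lost output = 372 + 879 + 702 + 328 + 568 = 2849 billion.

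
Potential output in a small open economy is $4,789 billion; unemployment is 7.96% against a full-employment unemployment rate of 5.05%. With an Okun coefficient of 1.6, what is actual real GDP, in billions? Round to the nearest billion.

$4,566 billion

Unemployment gap = 7.96 - 5.05 = 2.91 points, so the output gap is -1.6 × 2.91 = -4.656%.
Actual GDP = 4789 × (1 - 4.656/100) = 4789 × 0.95344 ≈ 4566 billion.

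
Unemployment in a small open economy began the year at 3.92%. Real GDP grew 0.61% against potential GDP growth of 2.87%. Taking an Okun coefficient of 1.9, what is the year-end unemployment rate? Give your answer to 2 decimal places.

Growth-rate Okun's law: g_Y = g_Y* - β × Δu, so Δu = (g_Y* - g_Y)/β.
Δu = (2.87 - 0.61)/1.9 = 2.26/1.9 = 1.19 percentage points.
Year-end unemployment = 3.92 + 1.19 = 5.11%.

5.11%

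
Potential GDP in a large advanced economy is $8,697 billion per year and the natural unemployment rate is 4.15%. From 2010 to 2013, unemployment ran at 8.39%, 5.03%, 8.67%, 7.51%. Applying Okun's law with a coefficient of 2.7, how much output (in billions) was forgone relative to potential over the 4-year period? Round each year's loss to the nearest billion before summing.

$3,053 billion

Year 2010: gap = -2.7 × (8.39 - 4.15) = -11.448%, loss ≈ 8697 × 11.448/100 ≈ 996.
Year 2011: gap = -2.7 × (5.03 - 4.15) = -2.376%, loss ≈ 8697 × 2.376/100 ≈ 207.
Year 2012: gap = -2.7 × (8.67 - 4.15) = -12.204%, loss ≈ 8697 × 12.204/100 ≈ 1061.
Year 2013: gap = -2.7 × (7.51 - 4.15) = -9.072%, loss ≈ 8697 × 9.072/100 ≈ 789.
Total lost output = 996 + 207 + 1061 + 789 = 3053 billion.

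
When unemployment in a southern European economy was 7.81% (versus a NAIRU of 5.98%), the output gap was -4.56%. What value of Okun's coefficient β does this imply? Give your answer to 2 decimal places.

Okun's law: output gap = -β × (u - u*).
-4.56 = -β × (7.81 - 5.98) = -β × 1.83, so β = 4.56/1.83 = 2.49.

β ≈ 2.49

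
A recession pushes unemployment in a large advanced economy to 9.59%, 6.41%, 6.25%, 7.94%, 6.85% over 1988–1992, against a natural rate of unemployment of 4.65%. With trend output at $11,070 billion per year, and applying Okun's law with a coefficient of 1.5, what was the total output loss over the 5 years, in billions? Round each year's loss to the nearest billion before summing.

Year 1988: gap = -1.5 × (9.59 - 4.65) = -7.41%, loss ≈ 11070 × 7.41/100 ≈ 820.
Year 1989: gap = -1.5 × (6.41 - 4.65) = -2.64%, loss ≈ 11070 × 2.64/100 ≈ 292.
Year 1990: gap = -1.5 × (6.25 - 4.65) = -2.4%, loss ≈ 11070 × 2.4/100 ≈ 266.
Year 1991: gap = -1.5 × (7.94 - 4.65) = -4.935%, loss ≈ 11070 × 4.935/100 ≈ 546.
Year 1992: gap = -1.5 × (6.85 - 4.65) = -3.3%, loss ≈ 11070 × 3.3/100 ≈ 365.
Total lost output = 820 + 292 + 266 + 546 + 365 = 2289 billion.

$2,289 billion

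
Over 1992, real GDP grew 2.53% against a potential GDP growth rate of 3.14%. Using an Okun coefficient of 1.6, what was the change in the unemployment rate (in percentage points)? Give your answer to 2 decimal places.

0.38 percentage points

Growth-rate Okun's law: g_Y = g_Y* - β × Δu, so Δu = (g_Y* - g_Y)/β.
Δu = (3.14 - 2.53)/1.6 = 0.61/1.6 = 0.38 percentage points.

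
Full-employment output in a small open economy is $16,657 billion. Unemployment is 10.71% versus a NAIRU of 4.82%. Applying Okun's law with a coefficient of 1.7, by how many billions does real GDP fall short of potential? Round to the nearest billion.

$1,668 billion

Output gap = -1.7 × (10.71 - 4.82) = -1.7 × 5.89 = -10.013%.
Actual GDP ≈ 16657 × 0.89987 ≈ 14989 billion, so the shortfall is 16657 - 14989 = 1668 billion.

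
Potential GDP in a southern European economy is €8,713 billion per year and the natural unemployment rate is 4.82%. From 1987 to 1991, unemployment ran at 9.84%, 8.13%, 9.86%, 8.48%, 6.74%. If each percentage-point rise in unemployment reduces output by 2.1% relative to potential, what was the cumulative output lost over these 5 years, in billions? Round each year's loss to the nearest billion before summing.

€3,468 billion

Year 1987: gap = -2.1 × (9.84 - 4.82) = -10.542%, loss ≈ 8713 × 10.542/100 ≈ 919.
Year 1988: gap = -2.1 × (8.13 - 4.82) = -6.951%, loss ≈ 8713 × 6.951/100 ≈ 606.
Year 1989: gap = -2.1 × (9.86 - 4.82) = -10.584%, loss ≈ 8713 × 10.584/100 ≈ 922.
Year 1990: gap = -2.1 × (8.48 - 4.82) = -7.686%, loss ≈ 8713 × 7.686/100 ≈ 670.
Year 1991: gap = -2.1 × (6.74 - 4.82) = -4.032%, loss ≈ 8713 × 4.032/100 ≈ 351.
Total lost output = 919 + 606 + 922 + 670 + 351 = 3468 billion.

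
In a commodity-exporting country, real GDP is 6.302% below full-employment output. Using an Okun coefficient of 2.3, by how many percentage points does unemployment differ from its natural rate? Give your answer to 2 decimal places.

2.74 percentage points

Okun's law: output gap = -β × (u - u*), so u - u* = -(output gap)/β.
u - u* = -(-6.302)/2.3 = 2.74 percentage points.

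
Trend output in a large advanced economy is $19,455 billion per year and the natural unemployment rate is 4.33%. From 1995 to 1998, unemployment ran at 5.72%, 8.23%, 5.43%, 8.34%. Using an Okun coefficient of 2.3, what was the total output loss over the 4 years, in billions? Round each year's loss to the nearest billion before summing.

$4,653 billion

Year 1995: gap = -2.3 × (5.72 - 4.33) = -3.197%, loss ≈ 19455 × 3.197/100 ≈ 622.
Year 1996: gap = -2.3 × (8.23 - 4.33) = -8.97%, loss ≈ 19455 × 8.97/100 ≈ 1745.
Year 1997: gap = -2.3 × (5.43 - 4.33) = -2.53%, loss ≈ 19455 × 2.53/100 ≈ 492.
Year 1998: gap = -2.3 × (8.34 - 4.33) = -9.223%, loss ≈ 19455 × 9.223/100 ≈ 1794.
Total lost output = 622 + 1745 + 492 + 1794 = 4653 billion.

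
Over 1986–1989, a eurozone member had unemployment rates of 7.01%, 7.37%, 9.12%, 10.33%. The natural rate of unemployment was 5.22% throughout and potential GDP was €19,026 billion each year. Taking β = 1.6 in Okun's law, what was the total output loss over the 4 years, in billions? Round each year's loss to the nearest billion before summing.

Year 1986: gap = -1.6 × (7.01 - 5.22) = -2.864%, loss ≈ 19026 × 2.864/100 ≈ 545.
Year 1987: gap = -1.6 × (7.37 - 5.22) = -3.44%, loss ≈ 19026 × 3.44/100 ≈ 654.
Year 1988: gap = -1.6 × (9.12 - 5.22) = -6.24%, loss ≈ 19026 × 6.24/100 ≈ 1187.
Year 1989: gap = -1.6 × (10.33 - 5.22) = -8.176%, loss ≈ 19026 × 8.176/100 ≈ 1556.
Total lost output = 545 + 654 + 1187 + 1556 = 3942 billion.

€3,942 billion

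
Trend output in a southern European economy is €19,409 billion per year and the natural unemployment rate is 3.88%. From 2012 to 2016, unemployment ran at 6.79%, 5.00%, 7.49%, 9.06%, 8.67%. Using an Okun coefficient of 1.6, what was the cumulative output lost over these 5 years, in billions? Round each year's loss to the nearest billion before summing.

€5,470 billion

Year 2012: gap = -1.6 × (6.79 - 3.88) = -4.656%, loss ≈ 19409 × 4.656/100 ≈ 904.
Year 2013: gap = -1.6 × (5 - 3.88) = -1.792%, loss ≈ 19409 × 1.792/100 ≈ 348.
Year 2014: gap = -1.6 × (7.49 - 3.88) = -5.776%, loss ≈ 19409 × 5.776/100 ≈ 1121.
Year 2015: gap = -1.6 × (9.06 - 3.88) = -8.288%, loss ≈ 19409 × 8.288/100 ≈ 1609.
Year 2016: gap = -1.6 × (8.67 - 3.88) = -7.664%, loss ≈ 19409 × 7.664/100 ≈ 1488.
Total lost output = 904 + 348 + 1121 + 1609 + 1488 = 5470 billion.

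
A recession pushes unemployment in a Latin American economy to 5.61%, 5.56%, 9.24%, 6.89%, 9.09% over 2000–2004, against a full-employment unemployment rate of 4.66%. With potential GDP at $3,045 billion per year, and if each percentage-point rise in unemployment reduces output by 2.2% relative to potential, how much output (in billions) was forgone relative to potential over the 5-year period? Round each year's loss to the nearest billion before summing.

Year 2000: gap = -2.2 × (5.61 - 4.66) = -2.09%, loss ≈ 3045 × 2.09/100 ≈ 64.
Year 2001: gap = -2.2 × (5.56 - 4.66) = -1.98%, loss ≈ 3045 × 1.98/100 ≈ 60.
Year 2002: gap = -2.2 × (9.24 - 4.66) = -10.076%, loss ≈ 3045 × 10.076/100 ≈ 307.
Year 2003: gap = -2.2 × (6.89 - 4.66) = -4.906%, loss ≈ 3045 × 4.906/100 ≈ 149.
Year 2004: gap = -2.2 × (9.09 - 4.66) = -9.746%, loss ≈ 3045 × 9.746/100 ≈ 297.
Total lost output = 64 + 60 + 307 + 149 + 297 = 877 billion.

$877 billion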